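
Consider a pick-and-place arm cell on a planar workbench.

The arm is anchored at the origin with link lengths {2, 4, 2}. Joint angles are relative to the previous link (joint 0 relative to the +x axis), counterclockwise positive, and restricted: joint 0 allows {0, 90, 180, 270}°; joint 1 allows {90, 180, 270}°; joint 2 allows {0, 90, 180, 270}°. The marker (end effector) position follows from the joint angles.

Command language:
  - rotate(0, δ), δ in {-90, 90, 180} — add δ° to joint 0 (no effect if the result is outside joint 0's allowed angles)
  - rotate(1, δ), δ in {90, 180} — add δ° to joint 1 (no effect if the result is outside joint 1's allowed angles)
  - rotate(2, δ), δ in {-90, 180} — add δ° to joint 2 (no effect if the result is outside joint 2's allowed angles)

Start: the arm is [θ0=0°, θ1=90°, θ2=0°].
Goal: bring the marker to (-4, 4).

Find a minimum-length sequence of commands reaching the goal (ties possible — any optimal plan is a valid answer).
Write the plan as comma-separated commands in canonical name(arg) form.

start: [θ0=0°, θ1=90°, θ2=0°]
step 1 (rotate(2, -90)): [θ0=0°, θ1=90°, θ2=270°]
step 2 (rotate(0, 90)): [θ0=90°, θ1=90°, θ2=270°]
nothing shorter than 2 reaches the goal.

rotate(2, -90), rotate(0, 90)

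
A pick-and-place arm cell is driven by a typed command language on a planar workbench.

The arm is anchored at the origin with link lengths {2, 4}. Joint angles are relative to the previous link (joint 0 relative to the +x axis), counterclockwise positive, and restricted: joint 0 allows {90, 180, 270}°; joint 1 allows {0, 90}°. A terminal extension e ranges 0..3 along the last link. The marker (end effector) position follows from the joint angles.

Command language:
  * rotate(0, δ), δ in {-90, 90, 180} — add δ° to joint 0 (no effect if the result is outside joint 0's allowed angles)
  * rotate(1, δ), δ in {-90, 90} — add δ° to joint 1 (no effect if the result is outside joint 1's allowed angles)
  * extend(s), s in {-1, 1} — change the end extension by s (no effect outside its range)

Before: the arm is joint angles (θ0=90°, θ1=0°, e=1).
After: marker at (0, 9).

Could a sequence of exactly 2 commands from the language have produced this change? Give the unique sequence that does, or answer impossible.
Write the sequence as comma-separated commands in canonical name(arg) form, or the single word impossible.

extend(1), extend(1)

from: joint angles (θ0=90°, θ1=0°, e=1)
[1] after extend(1): joint angles (θ0=90°, θ1=0°, e=2)
[2] after extend(1): joint angles (θ0=90°, θ1=0°, e=3)
all 49 alternatives checked — unique.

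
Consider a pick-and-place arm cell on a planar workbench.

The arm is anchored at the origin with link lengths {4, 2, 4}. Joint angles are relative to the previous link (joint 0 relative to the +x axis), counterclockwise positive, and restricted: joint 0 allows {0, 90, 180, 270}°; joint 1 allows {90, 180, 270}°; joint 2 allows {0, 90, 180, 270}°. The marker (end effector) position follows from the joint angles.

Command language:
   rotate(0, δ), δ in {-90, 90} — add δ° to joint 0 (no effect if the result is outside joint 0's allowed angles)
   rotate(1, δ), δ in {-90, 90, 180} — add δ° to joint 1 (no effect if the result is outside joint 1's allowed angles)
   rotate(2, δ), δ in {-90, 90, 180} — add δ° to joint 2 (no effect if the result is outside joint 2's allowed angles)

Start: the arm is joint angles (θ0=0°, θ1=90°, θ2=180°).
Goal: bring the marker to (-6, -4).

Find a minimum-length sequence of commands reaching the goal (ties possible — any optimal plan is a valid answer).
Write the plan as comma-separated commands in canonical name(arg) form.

rotate(1, 180), rotate(2, 180), rotate(0, -90)

t0: joint angles (θ0=0°, θ1=90°, θ2=180°)
step 1 (rotate(1, 180)): joint angles (θ0=0°, θ1=270°, θ2=180°)
step 2 (rotate(2, 180)): joint angles (θ0=0°, θ1=270°, θ2=0°)
step 3 (rotate(0, -90)): joint angles (θ0=270°, θ1=270°, θ2=0°)
shorter routes all fall short; 3 is best.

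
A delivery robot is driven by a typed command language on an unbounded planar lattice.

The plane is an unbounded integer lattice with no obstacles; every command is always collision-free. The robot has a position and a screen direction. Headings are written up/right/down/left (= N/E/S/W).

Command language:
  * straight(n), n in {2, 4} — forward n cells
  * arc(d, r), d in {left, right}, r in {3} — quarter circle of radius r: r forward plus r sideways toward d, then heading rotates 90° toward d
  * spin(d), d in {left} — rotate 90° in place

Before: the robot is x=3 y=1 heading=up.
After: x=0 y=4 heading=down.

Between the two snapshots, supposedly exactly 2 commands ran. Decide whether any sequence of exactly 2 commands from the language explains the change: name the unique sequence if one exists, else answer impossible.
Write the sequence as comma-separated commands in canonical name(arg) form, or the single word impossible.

key: position moved to (0,4) AND the heading swung to S — translation plus rotation needed
initial: x=3 y=1 heading=up
t=1 arc(left, 3) ⇒ x=0 y=4 heading=left
t=2 spin(left) ⇒ x=0 y=4 heading=down
all 25 alternatives checked — unique.

arc(left, 3), spin(left)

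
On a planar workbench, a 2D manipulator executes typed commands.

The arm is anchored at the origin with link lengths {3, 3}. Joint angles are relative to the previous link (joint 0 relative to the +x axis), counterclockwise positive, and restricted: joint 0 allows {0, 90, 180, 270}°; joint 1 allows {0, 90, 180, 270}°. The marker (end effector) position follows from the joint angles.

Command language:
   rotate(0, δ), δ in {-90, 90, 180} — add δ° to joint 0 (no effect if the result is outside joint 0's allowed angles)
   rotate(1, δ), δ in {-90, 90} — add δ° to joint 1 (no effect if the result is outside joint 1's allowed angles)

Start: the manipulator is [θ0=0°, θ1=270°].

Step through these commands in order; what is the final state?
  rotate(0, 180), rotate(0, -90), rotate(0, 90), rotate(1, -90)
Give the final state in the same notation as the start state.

[θ0=180°, θ1=180°]

start: [θ0=0°, θ1=270°]
step 1 (rotate(0, 180)): [θ0=180°, θ1=270°]
step 2 (rotate(0, -90)): [θ0=90°, θ1=270°]
step 3 (rotate(0, 90)): [θ0=180°, θ1=270°]
step 4 (rotate(1, -90)): [θ0=180°, θ1=180°]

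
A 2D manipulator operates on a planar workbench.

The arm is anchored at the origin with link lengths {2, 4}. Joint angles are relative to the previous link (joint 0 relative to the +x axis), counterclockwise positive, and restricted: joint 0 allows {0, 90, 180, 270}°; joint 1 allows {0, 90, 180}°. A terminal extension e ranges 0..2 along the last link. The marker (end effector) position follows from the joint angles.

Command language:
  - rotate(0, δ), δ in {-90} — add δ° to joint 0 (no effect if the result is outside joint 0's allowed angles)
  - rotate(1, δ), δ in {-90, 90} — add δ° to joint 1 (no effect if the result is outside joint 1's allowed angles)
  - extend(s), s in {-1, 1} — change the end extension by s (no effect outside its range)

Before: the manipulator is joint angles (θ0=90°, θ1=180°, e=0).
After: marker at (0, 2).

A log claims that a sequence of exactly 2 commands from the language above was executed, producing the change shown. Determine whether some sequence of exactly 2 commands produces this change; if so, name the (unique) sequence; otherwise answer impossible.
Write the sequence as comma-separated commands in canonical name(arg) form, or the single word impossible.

begin: joint angles (θ0=90°, θ1=180°, e=0)
t=1 rotate(0, -90) ⇒ joint angles (θ0=0°, θ1=180°, e=0)
t=2 rotate(0, -90) ⇒ joint angles (θ0=270°, θ1=180°, e=0)
no rival 2-sequence matches.

rotate(0, -90), rotate(0, -90)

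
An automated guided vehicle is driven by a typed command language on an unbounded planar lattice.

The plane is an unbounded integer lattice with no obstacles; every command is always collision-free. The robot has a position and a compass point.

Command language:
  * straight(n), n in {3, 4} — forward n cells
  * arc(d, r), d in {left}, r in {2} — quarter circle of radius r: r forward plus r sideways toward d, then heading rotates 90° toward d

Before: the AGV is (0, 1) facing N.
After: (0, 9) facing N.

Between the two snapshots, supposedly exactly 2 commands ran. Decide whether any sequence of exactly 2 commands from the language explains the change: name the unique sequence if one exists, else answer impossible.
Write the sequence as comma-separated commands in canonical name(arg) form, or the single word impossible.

straight(4), straight(4)

key: heading stays N — no command in the sequence turns
start: (0, 1) facing N
t=1 straight(4) ⇒ (0, 5) facing N
t=2 straight(4) ⇒ (0, 9) facing N
uniquely the one of 9 2-step routes that fits.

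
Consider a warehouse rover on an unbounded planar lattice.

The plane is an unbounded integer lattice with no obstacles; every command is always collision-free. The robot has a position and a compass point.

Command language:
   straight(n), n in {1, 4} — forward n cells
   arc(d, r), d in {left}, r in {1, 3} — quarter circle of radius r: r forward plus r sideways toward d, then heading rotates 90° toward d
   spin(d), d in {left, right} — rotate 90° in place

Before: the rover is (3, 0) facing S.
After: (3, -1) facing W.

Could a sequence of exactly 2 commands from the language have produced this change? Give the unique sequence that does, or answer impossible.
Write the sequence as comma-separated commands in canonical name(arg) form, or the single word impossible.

key: order matters: swapping straight(1) and spin(right) lands elsewhere
start: (3, 0) facing S
step 1 (straight(1)): (3, -1) facing S
step 2 (spin(right)): (3, -1) facing W
no other 2-command option fits: unique.

straight(1), spin(right)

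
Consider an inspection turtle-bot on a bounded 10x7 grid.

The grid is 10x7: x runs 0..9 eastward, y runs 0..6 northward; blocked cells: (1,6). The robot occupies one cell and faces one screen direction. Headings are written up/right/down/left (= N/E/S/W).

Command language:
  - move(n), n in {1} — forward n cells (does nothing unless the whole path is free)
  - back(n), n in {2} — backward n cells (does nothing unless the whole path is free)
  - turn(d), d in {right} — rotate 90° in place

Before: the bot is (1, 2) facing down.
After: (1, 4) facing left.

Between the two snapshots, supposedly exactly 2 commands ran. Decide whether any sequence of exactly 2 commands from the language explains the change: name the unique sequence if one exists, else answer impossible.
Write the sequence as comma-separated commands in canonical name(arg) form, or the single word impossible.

back(2), turn(right)

key: running turn(right) before back(2) would end elsewhere — order is forced
begin: (1, 2) facing down
1. back(2) → (1, 4) facing down
2. turn(right) → (1, 4) facing left
no other 2-command option fits: unique.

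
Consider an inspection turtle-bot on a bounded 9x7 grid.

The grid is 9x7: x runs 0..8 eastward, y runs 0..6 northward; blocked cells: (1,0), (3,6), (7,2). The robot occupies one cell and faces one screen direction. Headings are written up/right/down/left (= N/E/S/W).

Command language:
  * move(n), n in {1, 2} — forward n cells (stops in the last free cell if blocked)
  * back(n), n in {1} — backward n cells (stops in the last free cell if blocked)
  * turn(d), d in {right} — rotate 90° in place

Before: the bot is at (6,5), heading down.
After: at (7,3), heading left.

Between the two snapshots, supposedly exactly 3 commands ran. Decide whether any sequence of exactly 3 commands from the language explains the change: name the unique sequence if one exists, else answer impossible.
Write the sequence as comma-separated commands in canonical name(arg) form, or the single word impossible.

move(2), turn(right), back(1)

key: running back(1) before move(2) would end elsewhere — order is forced
start: at (6,5), heading down
t=1 move(2) ⇒ at (6,3), heading down
t=2 turn(right) ⇒ at (6,3), heading left
t=3 back(1) ⇒ at (7,3), heading left
uniquely the one of 64 3-step routes that fits.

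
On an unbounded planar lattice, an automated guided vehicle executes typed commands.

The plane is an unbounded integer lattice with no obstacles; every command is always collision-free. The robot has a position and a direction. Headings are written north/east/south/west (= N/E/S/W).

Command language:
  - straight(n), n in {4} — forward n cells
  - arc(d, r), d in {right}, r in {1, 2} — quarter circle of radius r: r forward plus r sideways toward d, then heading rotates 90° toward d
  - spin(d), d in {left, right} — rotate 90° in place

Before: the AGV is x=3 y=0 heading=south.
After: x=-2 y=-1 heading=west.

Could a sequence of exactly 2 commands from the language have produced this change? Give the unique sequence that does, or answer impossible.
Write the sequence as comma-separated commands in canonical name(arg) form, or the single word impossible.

arc(right, 1), straight(4)

key: running straight(4) before arc(right, 1) would end elsewhere — order is forced
start: x=3 y=0 heading=south
step 1 (arc(right, 1)): x=2 y=-1 heading=west
step 2 (straight(4)): x=-2 y=-1 heading=west
no rival 2-sequence matches.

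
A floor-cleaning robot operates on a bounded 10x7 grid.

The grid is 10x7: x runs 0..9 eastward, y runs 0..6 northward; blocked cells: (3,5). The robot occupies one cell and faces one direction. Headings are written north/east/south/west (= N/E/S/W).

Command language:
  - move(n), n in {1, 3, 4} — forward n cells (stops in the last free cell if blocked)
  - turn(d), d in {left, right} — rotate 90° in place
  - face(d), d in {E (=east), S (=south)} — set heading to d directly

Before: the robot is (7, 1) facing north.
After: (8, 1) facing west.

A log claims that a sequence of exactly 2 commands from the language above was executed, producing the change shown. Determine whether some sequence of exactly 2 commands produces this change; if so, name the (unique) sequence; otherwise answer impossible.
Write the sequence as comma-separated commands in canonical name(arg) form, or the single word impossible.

impossible

no 2-step route produces this change.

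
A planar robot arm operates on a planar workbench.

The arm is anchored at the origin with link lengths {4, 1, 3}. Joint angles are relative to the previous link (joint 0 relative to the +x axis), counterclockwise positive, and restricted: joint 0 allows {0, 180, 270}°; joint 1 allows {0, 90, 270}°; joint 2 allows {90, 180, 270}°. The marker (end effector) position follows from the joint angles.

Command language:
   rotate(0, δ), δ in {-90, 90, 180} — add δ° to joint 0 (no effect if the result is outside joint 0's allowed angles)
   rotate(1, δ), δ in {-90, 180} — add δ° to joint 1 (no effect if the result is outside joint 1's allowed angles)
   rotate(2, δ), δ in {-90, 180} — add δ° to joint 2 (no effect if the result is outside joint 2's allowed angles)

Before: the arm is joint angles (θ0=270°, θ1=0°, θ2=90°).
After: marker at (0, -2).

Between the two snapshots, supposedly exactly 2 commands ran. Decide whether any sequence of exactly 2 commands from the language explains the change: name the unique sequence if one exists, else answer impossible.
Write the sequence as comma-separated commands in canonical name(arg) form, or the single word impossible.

key: order matters: swapping rotate(2, 180) and rotate(2, -90) lands elsewhere
start: joint angles (θ0=270°, θ1=0°, θ2=90°)
[1] after rotate(2, 180): joint angles (θ0=270°, θ1=0°, θ2=270°)
[2] after rotate(2, -90): joint angles (θ0=270°, θ1=0°, θ2=180°)
all 49 alternatives checked — unique.

rotate(2, 180), rotate(2, -90)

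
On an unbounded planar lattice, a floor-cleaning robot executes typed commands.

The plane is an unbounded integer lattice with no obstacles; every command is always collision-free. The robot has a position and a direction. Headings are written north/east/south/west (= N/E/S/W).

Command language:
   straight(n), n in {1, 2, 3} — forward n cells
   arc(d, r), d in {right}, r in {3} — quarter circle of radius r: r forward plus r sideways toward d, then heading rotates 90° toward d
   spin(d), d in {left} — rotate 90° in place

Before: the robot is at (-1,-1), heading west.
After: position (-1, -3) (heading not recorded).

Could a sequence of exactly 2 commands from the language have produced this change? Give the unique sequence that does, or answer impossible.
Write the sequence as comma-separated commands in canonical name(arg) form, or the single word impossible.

key: order matters: swapping spin(left) and straight(2) lands elsewhere
begin: at (-1,-1), heading west
1. spin(left) → at (-1,-1), heading south
2. straight(2) → at (-1,-3), heading south
no rival 2-sequence matches.

spin(left), straight(2)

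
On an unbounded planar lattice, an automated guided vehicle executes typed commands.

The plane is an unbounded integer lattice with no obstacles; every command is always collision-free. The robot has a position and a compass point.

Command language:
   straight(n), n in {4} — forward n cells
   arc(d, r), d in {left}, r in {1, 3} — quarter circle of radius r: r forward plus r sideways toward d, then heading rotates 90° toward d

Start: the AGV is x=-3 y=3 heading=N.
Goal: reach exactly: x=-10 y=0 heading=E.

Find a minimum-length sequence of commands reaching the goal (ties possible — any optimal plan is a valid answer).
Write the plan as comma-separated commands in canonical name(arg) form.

t0: x=-3 y=3 heading=N
1. arc(left, 1) → x=-4 y=4 heading=W
2. straight(4) → x=-8 y=4 heading=W
3. arc(left, 3) → x=-11 y=1 heading=S
4. arc(left, 1) → x=-10 y=0 heading=E
minimal: 4 command(s), checked below 4.

arc(left, 1), straight(4), arc(left, 3), arc(left, 1)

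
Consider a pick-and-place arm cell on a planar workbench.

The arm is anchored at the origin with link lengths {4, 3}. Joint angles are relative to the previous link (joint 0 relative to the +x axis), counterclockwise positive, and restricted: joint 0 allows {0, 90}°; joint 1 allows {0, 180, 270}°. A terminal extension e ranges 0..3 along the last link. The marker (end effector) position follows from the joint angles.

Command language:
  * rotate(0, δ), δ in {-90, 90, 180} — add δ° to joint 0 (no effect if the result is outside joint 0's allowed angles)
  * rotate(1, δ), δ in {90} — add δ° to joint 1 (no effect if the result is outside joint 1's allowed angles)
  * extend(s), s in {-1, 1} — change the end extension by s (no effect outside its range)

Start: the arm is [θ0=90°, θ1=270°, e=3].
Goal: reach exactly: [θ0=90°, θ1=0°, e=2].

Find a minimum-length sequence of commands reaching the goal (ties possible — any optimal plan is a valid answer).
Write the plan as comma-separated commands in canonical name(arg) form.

rotate(1, 90), extend(-1)

begin: [θ0=90°, θ1=270°, e=3]
step 1 (rotate(1, 90)): [θ0=90°, θ1=0°, e=3]
step 2 (extend(-1)): [θ0=90°, θ1=0°, e=2]
minimal: 2 command(s), checked below 2.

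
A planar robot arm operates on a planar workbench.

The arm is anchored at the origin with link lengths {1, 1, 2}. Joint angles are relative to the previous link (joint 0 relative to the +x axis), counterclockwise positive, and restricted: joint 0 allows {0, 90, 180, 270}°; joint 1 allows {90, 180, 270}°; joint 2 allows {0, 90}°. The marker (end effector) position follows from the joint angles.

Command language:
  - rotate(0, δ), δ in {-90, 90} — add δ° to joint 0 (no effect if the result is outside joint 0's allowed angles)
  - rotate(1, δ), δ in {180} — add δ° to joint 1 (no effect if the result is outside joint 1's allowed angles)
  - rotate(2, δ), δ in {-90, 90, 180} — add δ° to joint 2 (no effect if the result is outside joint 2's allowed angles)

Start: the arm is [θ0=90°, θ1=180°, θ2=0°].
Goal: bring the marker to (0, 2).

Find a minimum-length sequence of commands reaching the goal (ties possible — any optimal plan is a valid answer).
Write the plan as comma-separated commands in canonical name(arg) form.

initial: [θ0=90°, θ1=180°, θ2=0°]
1. rotate(0, 90) → [θ0=180°, θ1=180°, θ2=0°]
2. rotate(0, 90) → [θ0=270°, θ1=180°, θ2=0°]
minimal: 2 command(s), checked below 2.

rotate(0, 90), rotate(0, 90)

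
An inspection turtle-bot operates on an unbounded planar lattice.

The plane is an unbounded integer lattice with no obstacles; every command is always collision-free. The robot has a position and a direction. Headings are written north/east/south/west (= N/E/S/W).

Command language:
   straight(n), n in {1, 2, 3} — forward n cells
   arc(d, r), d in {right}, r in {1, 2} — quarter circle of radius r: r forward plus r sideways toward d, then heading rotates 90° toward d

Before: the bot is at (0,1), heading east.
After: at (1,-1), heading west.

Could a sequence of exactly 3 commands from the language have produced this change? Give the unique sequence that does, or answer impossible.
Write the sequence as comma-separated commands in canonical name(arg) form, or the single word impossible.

key: running arc(right, 1) before straight(1) would end elsewhere — order is forced
from: at (0,1), heading east
1. straight(1) → at (1,1), heading east
2. arc(right, 1) → at (2,0), heading south
3. arc(right, 1) → at (1,-1), heading west
no rival 3-sequence matches.

straight(1), arc(right, 1), arc(right, 1)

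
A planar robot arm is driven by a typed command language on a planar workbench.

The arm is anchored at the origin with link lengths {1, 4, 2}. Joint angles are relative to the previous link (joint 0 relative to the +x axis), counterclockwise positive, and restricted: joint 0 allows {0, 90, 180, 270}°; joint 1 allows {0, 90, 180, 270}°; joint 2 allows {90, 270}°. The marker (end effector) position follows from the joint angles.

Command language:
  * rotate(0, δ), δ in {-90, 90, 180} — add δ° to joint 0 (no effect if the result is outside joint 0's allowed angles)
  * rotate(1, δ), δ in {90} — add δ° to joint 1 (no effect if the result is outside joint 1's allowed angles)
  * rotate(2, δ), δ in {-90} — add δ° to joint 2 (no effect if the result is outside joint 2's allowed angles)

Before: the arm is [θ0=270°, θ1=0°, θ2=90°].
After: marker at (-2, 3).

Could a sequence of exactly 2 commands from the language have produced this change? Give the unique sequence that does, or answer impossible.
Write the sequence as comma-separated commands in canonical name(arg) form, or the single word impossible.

rotate(1, 90), rotate(1, 90)

start: [θ0=270°, θ1=0°, θ2=90°]
t=1 rotate(1, 90) ⇒ [θ0=270°, θ1=90°, θ2=90°]
t=2 rotate(1, 90) ⇒ [θ0=270°, θ1=180°, θ2=90°]
all 25 alternatives checked — unique.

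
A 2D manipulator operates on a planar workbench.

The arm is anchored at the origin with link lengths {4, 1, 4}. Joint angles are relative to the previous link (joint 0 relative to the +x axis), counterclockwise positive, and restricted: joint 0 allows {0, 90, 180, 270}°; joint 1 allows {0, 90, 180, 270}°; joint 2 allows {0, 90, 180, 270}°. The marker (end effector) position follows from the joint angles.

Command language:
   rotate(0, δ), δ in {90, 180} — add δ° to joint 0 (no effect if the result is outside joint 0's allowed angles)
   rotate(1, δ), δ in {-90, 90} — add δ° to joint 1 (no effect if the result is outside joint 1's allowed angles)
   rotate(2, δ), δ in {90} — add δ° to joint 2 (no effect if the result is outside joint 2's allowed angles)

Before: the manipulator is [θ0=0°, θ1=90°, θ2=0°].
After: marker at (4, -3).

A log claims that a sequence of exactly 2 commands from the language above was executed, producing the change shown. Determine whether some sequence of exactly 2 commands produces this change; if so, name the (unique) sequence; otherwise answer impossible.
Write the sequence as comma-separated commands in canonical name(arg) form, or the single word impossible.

rotate(2, 90), rotate(2, 90)

initial: [θ0=0°, θ1=90°, θ2=0°]
1. rotate(2, 90) → [θ0=0°, θ1=90°, θ2=90°]
2. rotate(2, 90) → [θ0=0°, θ1=90°, θ2=180°]
no other 2-command option fits: unique.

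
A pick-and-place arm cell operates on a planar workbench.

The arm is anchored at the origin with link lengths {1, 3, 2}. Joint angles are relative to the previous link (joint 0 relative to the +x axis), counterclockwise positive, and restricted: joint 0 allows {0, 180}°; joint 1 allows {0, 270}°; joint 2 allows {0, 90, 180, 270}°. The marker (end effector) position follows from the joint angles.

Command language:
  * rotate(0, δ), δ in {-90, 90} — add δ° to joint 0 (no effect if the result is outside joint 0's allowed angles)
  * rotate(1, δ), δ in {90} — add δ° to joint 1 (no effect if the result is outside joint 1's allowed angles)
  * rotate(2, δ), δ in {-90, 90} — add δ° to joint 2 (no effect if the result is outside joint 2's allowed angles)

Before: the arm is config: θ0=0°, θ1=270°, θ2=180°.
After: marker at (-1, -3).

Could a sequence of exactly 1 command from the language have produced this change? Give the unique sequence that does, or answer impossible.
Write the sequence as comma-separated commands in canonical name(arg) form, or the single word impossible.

begin: config: θ0=0°, θ1=270°, θ2=180°
t=1 rotate(2, 90) ⇒ config: θ0=0°, θ1=270°, θ2=270°
no other 1-command option fits: unique.

rotate(2, 90)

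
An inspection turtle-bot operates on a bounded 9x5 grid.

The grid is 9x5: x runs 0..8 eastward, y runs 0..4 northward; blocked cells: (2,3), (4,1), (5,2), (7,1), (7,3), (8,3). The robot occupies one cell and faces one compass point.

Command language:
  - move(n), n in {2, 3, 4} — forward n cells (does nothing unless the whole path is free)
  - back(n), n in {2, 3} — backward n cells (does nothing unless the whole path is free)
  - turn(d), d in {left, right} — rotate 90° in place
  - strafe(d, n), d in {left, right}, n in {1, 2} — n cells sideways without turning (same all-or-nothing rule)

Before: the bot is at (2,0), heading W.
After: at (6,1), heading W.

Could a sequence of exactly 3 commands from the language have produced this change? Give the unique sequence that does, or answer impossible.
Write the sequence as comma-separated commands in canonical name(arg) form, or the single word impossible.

back(2), back(2), strafe(right, 1)

key: heading stays W — no command in the sequence turns
begin: at (2,0), heading W
t=1 back(2) ⇒ at (4,0), heading W
t=2 back(2) ⇒ at (6,0), heading W
t=3 strafe(right, 1) ⇒ at (6,1), heading W
no rival 3-sequence matches.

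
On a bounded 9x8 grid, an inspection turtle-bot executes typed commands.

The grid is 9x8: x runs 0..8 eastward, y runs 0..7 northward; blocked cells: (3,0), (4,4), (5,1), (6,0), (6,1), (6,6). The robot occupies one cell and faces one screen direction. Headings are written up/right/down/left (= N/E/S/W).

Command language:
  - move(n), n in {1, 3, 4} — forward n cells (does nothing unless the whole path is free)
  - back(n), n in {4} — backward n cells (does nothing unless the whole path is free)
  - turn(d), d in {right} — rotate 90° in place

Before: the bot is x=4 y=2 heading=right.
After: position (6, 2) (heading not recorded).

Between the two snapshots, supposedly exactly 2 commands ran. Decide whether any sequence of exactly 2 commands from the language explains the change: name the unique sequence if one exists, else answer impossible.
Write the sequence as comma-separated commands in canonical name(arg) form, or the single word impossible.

t0: x=4 y=2 heading=right
step 1 (move(1)): x=5 y=2 heading=right
step 2 (move(1)): x=6 y=2 heading=right
no other 2-command option fits: unique.

move(1), move(1)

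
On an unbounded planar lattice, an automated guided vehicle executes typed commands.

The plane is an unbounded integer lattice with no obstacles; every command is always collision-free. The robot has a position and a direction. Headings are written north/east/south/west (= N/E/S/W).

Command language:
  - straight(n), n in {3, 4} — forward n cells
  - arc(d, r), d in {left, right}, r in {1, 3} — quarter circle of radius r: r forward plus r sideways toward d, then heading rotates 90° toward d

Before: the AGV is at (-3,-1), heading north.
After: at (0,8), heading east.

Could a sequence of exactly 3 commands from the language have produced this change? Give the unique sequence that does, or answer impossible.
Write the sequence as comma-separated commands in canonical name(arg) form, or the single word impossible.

key: cell and facing (now E) both changed — the 3 commands mix motion and turning
begin: at (-3,-1), heading north
1. straight(3) → at (-3,2), heading north
2. straight(3) → at (-3,5), heading north
3. arc(right, 3) → at (0,8), heading east
no rival 3-sequence matches.

straight(3), straight(3), arc(right, 3)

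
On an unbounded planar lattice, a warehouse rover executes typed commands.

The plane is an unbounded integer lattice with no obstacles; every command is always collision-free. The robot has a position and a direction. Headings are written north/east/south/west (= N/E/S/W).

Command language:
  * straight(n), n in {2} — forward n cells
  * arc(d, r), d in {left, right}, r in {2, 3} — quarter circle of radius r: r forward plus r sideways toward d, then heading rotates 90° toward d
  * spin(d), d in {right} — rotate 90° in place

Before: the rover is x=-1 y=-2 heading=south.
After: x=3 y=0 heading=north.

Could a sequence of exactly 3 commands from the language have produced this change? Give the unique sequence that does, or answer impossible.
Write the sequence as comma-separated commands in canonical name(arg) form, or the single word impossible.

arc(left, 2), arc(left, 2), straight(2)

key: running straight(2) before arc(left, 2) would end elsewhere — order is forced
t0: x=-1 y=-2 heading=south
step 1 (arc(left, 2)): x=1 y=-4 heading=east
step 2 (arc(left, 2)): x=3 y=-2 heading=north
step 3 (straight(2)): x=3 y=0 heading=north
all 216 alternatives checked — unique.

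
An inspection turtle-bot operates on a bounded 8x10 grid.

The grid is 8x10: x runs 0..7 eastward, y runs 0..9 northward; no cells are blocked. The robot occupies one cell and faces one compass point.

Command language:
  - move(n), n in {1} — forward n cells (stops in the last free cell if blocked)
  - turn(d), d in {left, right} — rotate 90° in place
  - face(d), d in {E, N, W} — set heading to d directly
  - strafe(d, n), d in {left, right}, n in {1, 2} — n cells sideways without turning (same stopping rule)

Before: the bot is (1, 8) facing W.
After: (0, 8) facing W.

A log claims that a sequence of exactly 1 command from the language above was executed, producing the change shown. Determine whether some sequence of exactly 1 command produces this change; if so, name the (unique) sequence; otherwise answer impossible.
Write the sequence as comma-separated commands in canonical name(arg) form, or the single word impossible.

move(1)

key: heading stays W — the single command does not turn
initial: (1, 8) facing W
t=1 move(1) ⇒ (0, 8) facing W
no other 1-command option fits: unique.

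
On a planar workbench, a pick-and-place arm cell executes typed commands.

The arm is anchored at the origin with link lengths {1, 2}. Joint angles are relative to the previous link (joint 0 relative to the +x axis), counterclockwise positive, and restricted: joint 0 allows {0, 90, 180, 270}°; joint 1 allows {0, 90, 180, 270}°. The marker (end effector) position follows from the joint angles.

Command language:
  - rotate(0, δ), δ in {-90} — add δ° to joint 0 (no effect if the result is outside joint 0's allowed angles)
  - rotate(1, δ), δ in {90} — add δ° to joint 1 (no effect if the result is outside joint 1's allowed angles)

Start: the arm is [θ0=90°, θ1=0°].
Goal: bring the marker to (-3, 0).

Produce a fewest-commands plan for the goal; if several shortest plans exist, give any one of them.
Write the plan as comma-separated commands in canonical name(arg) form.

rotate(0, -90), rotate(0, -90), rotate(0, -90)

t0: [θ0=90°, θ1=0°]
t=1 rotate(0, -90) ⇒ [θ0=0°, θ1=0°]
t=2 rotate(0, -90) ⇒ [θ0=270°, θ1=0°]
t=3 rotate(0, -90) ⇒ [θ0=180°, θ1=0°]
nothing shorter than 3 reaches the goal.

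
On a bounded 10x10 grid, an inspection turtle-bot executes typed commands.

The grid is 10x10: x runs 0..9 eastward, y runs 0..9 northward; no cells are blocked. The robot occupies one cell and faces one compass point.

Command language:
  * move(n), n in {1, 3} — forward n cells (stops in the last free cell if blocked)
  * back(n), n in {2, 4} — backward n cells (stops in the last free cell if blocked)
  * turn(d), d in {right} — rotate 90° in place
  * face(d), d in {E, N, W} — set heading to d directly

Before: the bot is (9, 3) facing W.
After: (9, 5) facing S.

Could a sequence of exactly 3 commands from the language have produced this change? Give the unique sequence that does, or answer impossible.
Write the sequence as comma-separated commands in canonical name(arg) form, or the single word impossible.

key: cell and facing (now S) both changed — the 3 commands mix motion and turning
from: (9, 3) facing W
t=1 face(E) ⇒ (9, 3) facing E
t=2 turn(right) ⇒ (9, 3) facing S
t=3 back(2) ⇒ (9, 5) facing S
no rival 3-sequence matches.

face(E), turn(right), back(2)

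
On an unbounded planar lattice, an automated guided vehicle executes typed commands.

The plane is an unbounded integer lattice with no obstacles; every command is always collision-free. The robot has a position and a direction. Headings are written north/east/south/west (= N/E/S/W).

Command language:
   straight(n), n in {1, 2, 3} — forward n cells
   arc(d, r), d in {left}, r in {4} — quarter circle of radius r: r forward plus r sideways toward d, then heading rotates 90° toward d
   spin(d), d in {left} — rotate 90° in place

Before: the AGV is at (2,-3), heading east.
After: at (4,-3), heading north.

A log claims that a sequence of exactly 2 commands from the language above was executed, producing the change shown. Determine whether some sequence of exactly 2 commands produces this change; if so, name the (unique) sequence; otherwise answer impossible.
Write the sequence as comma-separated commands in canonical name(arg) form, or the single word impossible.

straight(2), spin(left)

key: position moved to (4,-3) AND the heading swung to N — translation plus rotation needed
from: at (2,-3), heading east
step 1 (straight(2)): at (4,-3), heading east
step 2 (spin(left)): at (4,-3), heading north
uniquely the one of 25 2-step routes that fits.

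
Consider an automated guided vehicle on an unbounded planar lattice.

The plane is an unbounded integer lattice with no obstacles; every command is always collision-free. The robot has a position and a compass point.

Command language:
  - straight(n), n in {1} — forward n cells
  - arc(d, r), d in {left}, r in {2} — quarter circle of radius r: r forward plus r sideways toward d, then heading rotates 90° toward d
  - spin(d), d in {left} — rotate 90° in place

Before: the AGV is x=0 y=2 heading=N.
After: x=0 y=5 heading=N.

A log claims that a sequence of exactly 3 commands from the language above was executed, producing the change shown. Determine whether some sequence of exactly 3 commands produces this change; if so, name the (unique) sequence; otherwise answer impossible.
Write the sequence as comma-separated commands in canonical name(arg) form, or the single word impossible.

key: heading stays N — no command in the sequence turns
begin: x=0 y=2 heading=N
t=1 straight(1) ⇒ x=0 y=3 heading=N
t=2 straight(1) ⇒ x=0 y=4 heading=N
t=3 straight(1) ⇒ x=0 y=5 heading=N
uniquely the one of 27 3-step routes that fits.

straight(1), straight(1), straight(1)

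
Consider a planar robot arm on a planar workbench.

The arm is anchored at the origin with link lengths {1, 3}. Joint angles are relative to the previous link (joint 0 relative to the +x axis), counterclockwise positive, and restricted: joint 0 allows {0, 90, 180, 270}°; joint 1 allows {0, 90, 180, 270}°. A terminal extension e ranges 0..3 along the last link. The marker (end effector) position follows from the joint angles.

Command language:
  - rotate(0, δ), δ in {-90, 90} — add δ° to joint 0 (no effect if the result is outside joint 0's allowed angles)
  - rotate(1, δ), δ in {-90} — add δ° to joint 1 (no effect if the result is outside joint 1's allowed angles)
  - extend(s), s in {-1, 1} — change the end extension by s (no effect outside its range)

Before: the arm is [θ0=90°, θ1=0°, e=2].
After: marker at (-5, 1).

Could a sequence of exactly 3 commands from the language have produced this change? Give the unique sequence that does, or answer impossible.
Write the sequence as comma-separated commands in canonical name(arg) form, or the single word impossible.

rotate(1, -90), rotate(1, -90), rotate(1, -90)

begin: [θ0=90°, θ1=0°, e=2]
[1] after rotate(1, -90): [θ0=90°, θ1=270°, e=2]
[2] after rotate(1, -90): [θ0=90°, θ1=180°, e=2]
[3] after rotate(1, -90): [θ0=90°, θ1=90°, e=2]
all 125 alternatives checked — unique.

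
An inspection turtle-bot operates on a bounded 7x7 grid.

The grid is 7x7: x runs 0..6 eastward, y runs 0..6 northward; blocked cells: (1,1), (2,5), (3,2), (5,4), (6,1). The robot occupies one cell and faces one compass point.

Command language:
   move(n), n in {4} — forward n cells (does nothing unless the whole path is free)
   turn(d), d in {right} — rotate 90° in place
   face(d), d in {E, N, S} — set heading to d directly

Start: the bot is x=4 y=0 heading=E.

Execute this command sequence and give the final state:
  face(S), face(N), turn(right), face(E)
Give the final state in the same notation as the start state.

x=4 y=0 heading=E

t0: x=4 y=0 heading=E
[1] after face(S): x=4 y=0 heading=S
[2] after face(N): x=4 y=0 heading=N
[3] after turn(right): x=4 y=0 heading=E
[4] after face(E): x=4 y=0 heading=E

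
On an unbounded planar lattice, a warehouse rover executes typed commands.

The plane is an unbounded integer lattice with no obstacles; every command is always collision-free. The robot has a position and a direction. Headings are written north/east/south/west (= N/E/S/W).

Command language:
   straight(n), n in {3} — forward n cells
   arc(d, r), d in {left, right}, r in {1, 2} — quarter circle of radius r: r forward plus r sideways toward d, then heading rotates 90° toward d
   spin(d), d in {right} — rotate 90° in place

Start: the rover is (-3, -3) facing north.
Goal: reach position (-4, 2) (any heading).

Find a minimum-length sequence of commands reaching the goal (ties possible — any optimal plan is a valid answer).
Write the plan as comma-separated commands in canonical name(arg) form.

arc(left, 1), arc(right, 2), arc(right, 2)

t0: (-3, -3) facing north
step 1 (arc(left, 1)): (-4, -2) facing west
step 2 (arc(right, 2)): (-6, 0) facing north
step 3 (arc(right, 2)): (-4, 2) facing east
no 2-step plan works, so 3 is optimal.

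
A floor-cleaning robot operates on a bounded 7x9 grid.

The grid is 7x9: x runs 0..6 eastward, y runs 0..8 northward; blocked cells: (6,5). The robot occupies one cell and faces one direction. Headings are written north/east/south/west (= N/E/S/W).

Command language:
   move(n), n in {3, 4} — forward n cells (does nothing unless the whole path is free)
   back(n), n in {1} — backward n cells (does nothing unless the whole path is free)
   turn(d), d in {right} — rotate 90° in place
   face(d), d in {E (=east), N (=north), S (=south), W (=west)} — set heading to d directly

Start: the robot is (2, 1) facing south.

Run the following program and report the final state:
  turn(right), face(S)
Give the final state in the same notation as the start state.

start: (2, 1) facing south
[1] after turn(right): (2, 1) facing west
[2] after face(S): (2, 1) facing south

(2, 1) facing south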